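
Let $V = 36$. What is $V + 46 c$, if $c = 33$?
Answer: $1554$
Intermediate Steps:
$V + 46 c = 36 + 46 \cdot 33 = 36 + 1518 = 1554$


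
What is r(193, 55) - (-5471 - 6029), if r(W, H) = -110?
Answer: 11390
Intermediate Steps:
r(193, 55) - (-5471 - 6029) = -110 - (-5471 - 6029) = -110 - 1*(-11500) = -110 + 11500 = 11390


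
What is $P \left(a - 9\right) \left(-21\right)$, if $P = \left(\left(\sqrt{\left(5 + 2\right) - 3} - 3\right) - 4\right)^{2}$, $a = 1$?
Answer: $4200$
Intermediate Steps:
$P = 25$ ($P = \left(\left(\sqrt{7 - 3} - 3\right) - 4\right)^{2} = \left(\left(\sqrt{4} - 3\right) - 4\right)^{2} = \left(\left(2 - 3\right) - 4\right)^{2} = \left(-1 - 4\right)^{2} = \left(-5\right)^{2} = 25$)
$P \left(a - 9\right) \left(-21\right) = 25 \left(1 - 9\right) \left(-21\right) = 25 \left(-8\right) \left(-21\right) = \left(-200\right) \left(-21\right) = 4200$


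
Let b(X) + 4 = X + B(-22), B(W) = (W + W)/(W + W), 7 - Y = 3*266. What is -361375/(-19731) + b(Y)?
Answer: -15305039/19731 ≈ -775.68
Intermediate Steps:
Y = -791 (Y = 7 - 3*266 = 7 - 1*798 = 7 - 798 = -791)
B(W) = 1 (B(W) = (2*W)/((2*W)) = (2*W)*(1/(2*W)) = 1)
b(X) = -3 + X (b(X) = -4 + (X + 1) = -4 + (1 + X) = -3 + X)
-361375/(-19731) + b(Y) = -361375/(-19731) + (-3 - 791) = -361375*(-1/19731) - 794 = 361375/19731 - 794 = -15305039/19731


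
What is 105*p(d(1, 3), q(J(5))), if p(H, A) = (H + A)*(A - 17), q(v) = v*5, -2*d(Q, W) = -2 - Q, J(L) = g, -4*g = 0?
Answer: -5355/2 ≈ -2677.5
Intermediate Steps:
g = 0 (g = -¼*0 = 0)
J(L) = 0
d(Q, W) = 1 + Q/2 (d(Q, W) = -(-2 - Q)/2 = 1 + Q/2)
q(v) = 5*v
p(H, A) = (-17 + A)*(A + H) (p(H, A) = (A + H)*(-17 + A) = (-17 + A)*(A + H))
105*p(d(1, 3), q(J(5))) = 105*((5*0)² - 85*0 - 17*(1 + (½)*1) + (5*0)*(1 + (½)*1)) = 105*(0² - 17*0 - 17*(1 + ½) + 0*(1 + ½)) = 105*(0 + 0 - 17*3/2 + 0*(3/2)) = 105*(0 + 0 - 51/2 + 0) = 105*(-51/2) = -5355/2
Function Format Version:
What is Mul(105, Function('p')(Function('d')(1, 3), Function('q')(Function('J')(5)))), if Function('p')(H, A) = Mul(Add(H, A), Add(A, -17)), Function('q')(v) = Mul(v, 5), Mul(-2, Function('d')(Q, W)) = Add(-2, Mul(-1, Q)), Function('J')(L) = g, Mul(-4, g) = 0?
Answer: Rational(-5355, 2) ≈ -2677.5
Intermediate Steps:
g = 0 (g = Mul(Rational(-1, 4), 0) = 0)
Function('J')(L) = 0
Function('d')(Q, W) = Add(1, Mul(Rational(1, 2), Q)) (Function('d')(Q, W) = Mul(Rational(-1, 2), Add(-2, Mul(-1, Q))) = Add(1, Mul(Rational(1, 2), Q)))
Function('q')(v) = Mul(5, v)
Function('p')(H, A) = Mul(Add(-17, A), Add(A, H)) (Function('p')(H, A) = Mul(Add(A, H), Add(-17, A)) = Mul(Add(-17, A), Add(A, H)))
Mul(105, Function('p')(Function('d')(1, 3), Function('q')(Function('J')(5)))) = Mul(105, Add(Pow(Mul(5, 0), 2), Mul(-17, Mul(5, 0)), Mul(-17, Add(1, Mul(Rational(1, 2), 1))), Mul(Mul(5, 0), Add(1, Mul(Rational(1, 2), 1))))) = Mul(105, Add(Pow(0, 2), Mul(-17, 0), Mul(-17, Add(1, Rational(1, 2))), Mul(0, Add(1, Rational(1, 2))))) = Mul(105, Add(0, 0, Mul(-17, Rational(3, 2)), Mul(0, Rational(3, 2)))) = Mul(105, Add(0, 0, Rational(-51, 2), 0)) = Mul(105, Rational(-51, 2)) = Rational(-5355, 2)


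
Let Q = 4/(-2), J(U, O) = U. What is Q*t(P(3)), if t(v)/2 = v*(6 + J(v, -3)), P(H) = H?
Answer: -108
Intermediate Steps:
t(v) = 2*v*(6 + v) (t(v) = 2*(v*(6 + v)) = 2*v*(6 + v))
Q = -2 (Q = 4*(-½) = -2)
Q*t(P(3)) = -4*3*(6 + 3) = -4*3*9 = -2*54 = -108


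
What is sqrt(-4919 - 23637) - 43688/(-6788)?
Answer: 10922/1697 + 22*I*sqrt(59) ≈ 6.4361 + 168.99*I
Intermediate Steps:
sqrt(-4919 - 23637) - 43688/(-6788) = sqrt(-28556) - 43688*(-1/6788) = 22*I*sqrt(59) + 10922/1697 = 10922/1697 + 22*I*sqrt(59)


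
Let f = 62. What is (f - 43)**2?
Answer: 361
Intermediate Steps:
(f - 43)**2 = (62 - 43)**2 = 19**2 = 361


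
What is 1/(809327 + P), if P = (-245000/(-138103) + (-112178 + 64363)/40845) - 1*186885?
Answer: 161166201/100316709729415 ≈ 1.6066e-6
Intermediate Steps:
P = -30119448227312/161166201 (P = (-245000*(-1/138103) - 47815*1/40845) - 186885 = (35000/19729 - 9563/8169) - 186885 = 97246573/161166201 - 186885 = -30119448227312/161166201 ≈ -1.8688e+5)
1/(809327 + P) = 1/(809327 - 30119448227312/161166201) = 1/(100316709729415/161166201) = 161166201/100316709729415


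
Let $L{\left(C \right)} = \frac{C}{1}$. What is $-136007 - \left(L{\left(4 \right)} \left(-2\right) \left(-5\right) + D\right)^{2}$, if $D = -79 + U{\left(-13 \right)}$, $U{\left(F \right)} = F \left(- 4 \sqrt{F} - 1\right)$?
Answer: $-101531 + 2704 i \sqrt{13} \approx -1.0153 \cdot 10^{5} + 9749.4 i$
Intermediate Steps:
$L{\left(C \right)} = C$ ($L{\left(C \right)} = C 1 = C$)
$U{\left(F \right)} = F \left(-1 - 4 \sqrt{F}\right)$
$D = -66 + 52 i \sqrt{13}$ ($D = -79 - \left(-13 + 4 \left(-13\right)^{\frac{3}{2}}\right) = -79 + \left(13 - 4 \left(- 13 i \sqrt{13}\right)\right) = -79 + \left(13 + 52 i \sqrt{13}\right) = -66 + 52 i \sqrt{13} \approx -66.0 + 187.49 i$)
$-136007 - \left(L{\left(4 \right)} \left(-2\right) \left(-5\right) + D\right)^{2} = -136007 - \left(4 \left(-2\right) \left(-5\right) - \left(66 - 52 i \sqrt{13}\right)\right)^{2} = -136007 - \left(\left(-8\right) \left(-5\right) - \left(66 - 52 i \sqrt{13}\right)\right)^{2} = -136007 - \left(40 - \left(66 - 52 i \sqrt{13}\right)\right)^{2} = -136007 - \left(-26 + 52 i \sqrt{13}\right)^{2}$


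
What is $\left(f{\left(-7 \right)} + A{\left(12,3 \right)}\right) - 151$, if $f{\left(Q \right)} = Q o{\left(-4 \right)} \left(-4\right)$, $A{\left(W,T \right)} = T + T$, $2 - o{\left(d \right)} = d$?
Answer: $23$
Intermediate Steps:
$o{\left(d \right)} = 2 - d$
$A{\left(W,T \right)} = 2 T$
$f{\left(Q \right)} = - 24 Q$ ($f{\left(Q \right)} = Q \left(2 - -4\right) \left(-4\right) = Q \left(2 + 4\right) \left(-4\right) = Q 6 \left(-4\right) = 6 Q \left(-4\right) = - 24 Q$)
$\left(f{\left(-7 \right)} + A{\left(12,3 \right)}\right) - 151 = \left(\left(-24\right) \left(-7\right) + 2 \cdot 3\right) - 151 = \left(168 + 6\right) - 151 = 174 - 151 = 23$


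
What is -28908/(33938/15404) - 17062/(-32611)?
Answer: -7260530580098/553376059 ≈ -13120.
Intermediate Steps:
-28908/(33938/15404) - 17062/(-32611) = -28908/(33938*(1/15404)) - 17062*(-1/32611) = -28908/16969/7702 + 17062/32611 = -28908*7702/16969 + 17062/32611 = -222649416/16969 + 17062/32611 = -7260530580098/553376059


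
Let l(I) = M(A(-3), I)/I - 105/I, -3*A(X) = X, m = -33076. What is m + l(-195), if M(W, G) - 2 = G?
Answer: -6449522/195 ≈ -33075.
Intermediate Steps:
A(X) = -X/3
M(W, G) = 2 + G
l(I) = -105/I + (2 + I)/I (l(I) = (2 + I)/I - 105/I = -105/I + (2 + I)/I)
m + l(-195) = -33076 + (-103 - 195)/(-195) = -33076 - 1/195*(-298) = -33076 + 298/195 = -6449522/195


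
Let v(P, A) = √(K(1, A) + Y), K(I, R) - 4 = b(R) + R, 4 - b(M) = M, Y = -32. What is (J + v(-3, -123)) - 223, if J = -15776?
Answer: -15999 + 2*I*√6 ≈ -15999.0 + 4.899*I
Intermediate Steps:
b(M) = 4 - M
K(I, R) = 8 (K(I, R) = 4 + ((4 - R) + R) = 4 + 4 = 8)
v(P, A) = 2*I*√6 (v(P, A) = √(8 - 32) = √(-24) = 2*I*√6)
(J + v(-3, -123)) - 223 = (-15776 + 2*I*√6) - 223 = -15999 + 2*I*√6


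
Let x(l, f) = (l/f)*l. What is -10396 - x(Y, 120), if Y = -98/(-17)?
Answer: -90135721/8670 ≈ -10396.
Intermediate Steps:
Y = 98/17 (Y = -98*(-1/17) = 98/17 ≈ 5.7647)
x(l, f) = l²/f
-10396 - x(Y, 120) = -10396 - (98/17)²/120 = -10396 - 9604/(120*289) = -10396 - 1*2401/8670 = -10396 - 2401/8670 = -90135721/8670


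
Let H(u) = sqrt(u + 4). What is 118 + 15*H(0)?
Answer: 148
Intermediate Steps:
H(u) = sqrt(4 + u)
118 + 15*H(0) = 118 + 15*sqrt(4 + 0) = 118 + 15*sqrt(4) = 118 + 15*2 = 118 + 30 = 148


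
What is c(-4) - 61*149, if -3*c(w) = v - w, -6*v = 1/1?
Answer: -163625/18 ≈ -9090.3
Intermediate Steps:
v = -1/6 (v = -1/6/1 = -1/6*1 = -1/6 ≈ -0.16667)
c(w) = 1/18 + w/3 (c(w) = -(-1/6 - w)/3 = 1/18 + w/3)
c(-4) - 61*149 = (1/18 + (1/3)*(-4)) - 61*149 = (1/18 - 4/3) - 9089 = -23/18 - 9089 = -163625/18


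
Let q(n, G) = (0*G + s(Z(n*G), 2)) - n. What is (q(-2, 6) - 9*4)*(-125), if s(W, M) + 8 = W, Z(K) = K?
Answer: 6750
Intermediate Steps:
s(W, M) = -8 + W
q(n, G) = -8 - n + G*n (q(n, G) = (0*G + (-8 + n*G)) - n = (0 + (-8 + G*n)) - n = (-8 + G*n) - n = -8 - n + G*n)
(q(-2, 6) - 9*4)*(-125) = ((-8 - 1*(-2) + 6*(-2)) - 9*4)*(-125) = ((-8 + 2 - 12) - 36)*(-125) = (-18 - 36)*(-125) = -54*(-125) = 6750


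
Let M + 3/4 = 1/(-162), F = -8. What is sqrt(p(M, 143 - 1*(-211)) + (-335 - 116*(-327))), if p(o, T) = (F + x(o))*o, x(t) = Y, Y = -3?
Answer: sqrt(12184123)/18 ≈ 193.92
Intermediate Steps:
x(t) = -3
M = -245/324 (M = -3/4 + 1/(-162) = -3/4 - 1/162 = -245/324 ≈ -0.75617)
p(o, T) = -11*o (p(o, T) = (-8 - 3)*o = -11*o)
sqrt(p(M, 143 - 1*(-211)) + (-335 - 116*(-327))) = sqrt(-11*(-245/324) + (-335 - 116*(-327))) = sqrt(2695/324 + (-335 + 37932)) = sqrt(2695/324 + 37597) = sqrt(12184123/324) = sqrt(12184123)/18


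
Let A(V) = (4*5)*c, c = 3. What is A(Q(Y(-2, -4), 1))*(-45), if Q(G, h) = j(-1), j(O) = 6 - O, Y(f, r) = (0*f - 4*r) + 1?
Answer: -2700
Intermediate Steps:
Y(f, r) = 1 - 4*r (Y(f, r) = (0 - 4*r) + 1 = -4*r + 1 = 1 - 4*r)
Q(G, h) = 7 (Q(G, h) = 6 - 1*(-1) = 6 + 1 = 7)
A(V) = 60 (A(V) = (4*5)*3 = 20*3 = 60)
A(Q(Y(-2, -4), 1))*(-45) = 60*(-45) = -2700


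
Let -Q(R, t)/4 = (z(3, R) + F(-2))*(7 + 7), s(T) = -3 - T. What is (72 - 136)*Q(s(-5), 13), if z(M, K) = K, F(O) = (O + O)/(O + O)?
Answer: 10752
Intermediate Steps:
F(O) = 1 (F(O) = (2*O)/((2*O)) = (2*O)*(1/(2*O)) = 1)
Q(R, t) = -56 - 56*R (Q(R, t) = -4*(R + 1)*(7 + 7) = -4*(1 + R)*14 = -4*(14 + 14*R) = -56 - 56*R)
(72 - 136)*Q(s(-5), 13) = (72 - 136)*(-56 - 56*(-3 - 1*(-5))) = -64*(-56 - 56*(-3 + 5)) = -64*(-56 - 56*2) = -64*(-56 - 112) = -64*(-168) = 10752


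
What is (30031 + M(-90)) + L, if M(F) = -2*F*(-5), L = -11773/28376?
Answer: 826609483/28376 ≈ 29131.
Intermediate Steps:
L = -11773/28376 (L = -11773*1/28376 = -11773/28376 ≈ -0.41489)
M(F) = 10*F
(30031 + M(-90)) + L = (30031 + 10*(-90)) - 11773/28376 = (30031 - 900) - 11773/28376 = 29131 - 11773/28376 = 826609483/28376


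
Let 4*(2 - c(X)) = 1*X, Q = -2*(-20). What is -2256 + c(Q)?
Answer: -2264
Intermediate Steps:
Q = 40
c(X) = 2 - X/4
-2256 + c(Q) = -2256 + (2 - ¼*40) = -2256 + (2 - 10) = -2256 - 8 = -2264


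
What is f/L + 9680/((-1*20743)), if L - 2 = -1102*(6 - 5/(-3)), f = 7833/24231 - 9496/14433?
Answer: -9530825814317053/20425073013506140 ≈ -0.46662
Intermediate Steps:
f = -39014629/116575341 (f = 7833*(1/24231) - 9496*1/14433 = 2611/8077 - 9496/14433 = -39014629/116575341 ≈ -0.33467)
L = -25340/3 (L = 2 - 1102*(6 - 5/(-3)) = 2 - 1102*(6 - 5*(-1)/3) = 2 - 1102*(6 - 1*(-5/3)) = 2 - 1102*(6 + 5/3) = 2 - 1102*23/3 = 2 - 25346/3 = -25340/3 ≈ -8446.7)
f/L + 9680/((-1*20743)) = -39014629/(116575341*(-25340/3)) + 9680/((-1*20743)) = -39014629/116575341*(-3/25340) + 9680/(-20743) = 39014629/984673046980 + 9680*(-1/20743) = 39014629/984673046980 - 9680/20743 = -9530825814317053/20425073013506140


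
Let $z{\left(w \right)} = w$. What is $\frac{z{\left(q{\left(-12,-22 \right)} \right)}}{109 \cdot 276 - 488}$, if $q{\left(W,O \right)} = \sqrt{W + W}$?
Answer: $\frac{i \sqrt{6}}{14798} \approx 0.00016553 i$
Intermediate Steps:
$q{\left(W,O \right)} = \sqrt{2} \sqrt{W}$ ($q{\left(W,O \right)} = \sqrt{2 W} = \sqrt{2} \sqrt{W}$)
$\frac{z{\left(q{\left(-12,-22 \right)} \right)}}{109 \cdot 276 - 488} = \frac{\sqrt{2} \sqrt{-12}}{109 \cdot 276 - 488} = \frac{\sqrt{2} \cdot 2 i \sqrt{3}}{30084 - 488} = \frac{2 i \sqrt{6}}{29596} = 2 i \sqrt{6} \cdot \frac{1}{29596} = \frac{i \sqrt{6}}{14798}$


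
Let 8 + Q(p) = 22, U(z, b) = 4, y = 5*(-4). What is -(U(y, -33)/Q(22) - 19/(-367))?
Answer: -867/2569 ≈ -0.33749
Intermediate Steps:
y = -20
Q(p) = 14 (Q(p) = -8 + 22 = 14)
-(U(y, -33)/Q(22) - 19/(-367)) = -(4/14 - 19/(-367)) = -(4*(1/14) - 19*(-1/367)) = -(2/7 + 19/367) = -1*867/2569 = -867/2569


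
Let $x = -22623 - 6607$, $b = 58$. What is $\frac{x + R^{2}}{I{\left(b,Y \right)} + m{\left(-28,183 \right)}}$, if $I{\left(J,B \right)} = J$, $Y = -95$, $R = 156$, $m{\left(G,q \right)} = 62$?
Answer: $- \frac{2447}{60} \approx -40.783$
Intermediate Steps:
$x = -29230$
$\frac{x + R^{2}}{I{\left(b,Y \right)} + m{\left(-28,183 \right)}} = \frac{-29230 + 156^{2}}{58 + 62} = \frac{-29230 + 24336}{120} = \left(-4894\right) \frac{1}{120} = - \frac{2447}{60}$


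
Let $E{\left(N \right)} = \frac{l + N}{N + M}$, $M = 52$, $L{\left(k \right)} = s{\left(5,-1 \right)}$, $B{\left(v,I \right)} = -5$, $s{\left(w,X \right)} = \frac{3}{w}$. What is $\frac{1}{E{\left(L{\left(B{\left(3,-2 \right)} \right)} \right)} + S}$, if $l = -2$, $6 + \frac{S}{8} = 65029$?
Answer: $\frac{263}{136808385} \approx 1.9224 \cdot 10^{-6}$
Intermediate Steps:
$S = 520184$ ($S = -48 + 8 \cdot 65029 = -48 + 520232 = 520184$)
$L{\left(k \right)} = \frac{3}{5}$
$E{\left(N \right)} = \frac{-2 + N}{52 + N}$ ($E{\left(N \right)} = \frac{-2 + N}{N + 52} = \frac{-2 + N}{52 + N}$)
$\frac{1}{E{\left(L{\left(B{\left(3,-2 \right)} \right)} \right)} + S} = \frac{1}{\frac{-2 + \frac{3}{5}}{52 + \frac{3}{5}} + 520184} = \frac{1}{\frac{1}{\frac{263}{5}} \left(- \frac{7}{5}\right) + 520184} = \frac{1}{\frac{5}{263} \left(- \frac{7}{5}\right) + 520184} = \frac{1}{- \frac{7}{263} + 520184} = \frac{1}{\frac{136808385}{263}} = \frac{263}{136808385}$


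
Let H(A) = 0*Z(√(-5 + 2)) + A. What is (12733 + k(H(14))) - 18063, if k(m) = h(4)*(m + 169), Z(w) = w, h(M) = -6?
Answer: -6428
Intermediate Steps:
H(A) = A (H(A) = 0*√(-5 + 2) + A = 0*√(-3) + A = 0*(I*√3) + A = 0 + A = A)
k(m) = -1014 - 6*m (k(m) = -6*(m + 169) = -6*(169 + m) = -1014 - 6*m)
(12733 + k(H(14))) - 18063 = (12733 + (-1014 - 6*14)) - 18063 = (12733 + (-1014 - 84)) - 18063 = (12733 - 1098) - 18063 = 11635 - 18063 = -6428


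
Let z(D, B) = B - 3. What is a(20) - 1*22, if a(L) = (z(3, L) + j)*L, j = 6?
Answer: 438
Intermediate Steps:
z(D, B) = -3 + B
a(L) = L*(3 + L) (a(L) = ((-3 + L) + 6)*L = (3 + L)*L = L*(3 + L))
a(20) - 1*22 = 20*(3 + 20) - 1*22 = 20*23 - 22 = 460 - 22 = 438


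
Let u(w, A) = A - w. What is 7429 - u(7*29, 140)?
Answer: 7492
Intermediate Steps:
7429 - u(7*29, 140) = 7429 - (140 - 7*29) = 7429 - (140 - 1*203) = 7429 - (140 - 203) = 7429 - 1*(-63) = 7429 + 63 = 7492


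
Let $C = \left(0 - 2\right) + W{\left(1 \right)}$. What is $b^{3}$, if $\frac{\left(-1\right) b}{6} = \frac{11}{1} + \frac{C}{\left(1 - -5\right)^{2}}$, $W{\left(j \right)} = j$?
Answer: $- \frac{61629875}{216} \approx -2.8532 \cdot 10^{5}$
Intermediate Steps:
$C = -1$ ($C = \left(0 - 2\right) + 1 = -2 + 1 = -1$)
$b = - \frac{395}{6}$ ($b = - 6 \left(\frac{11}{1} - \frac{1}{\left(1 - -5\right)^{2}}\right) = - 6 \left(11 \cdot 1 - \frac{1}{\left(1 + 5\right)^{2}}\right) = - 6 \left(11 - \frac{1}{6^{2}}\right) = - 6 \left(11 - \frac{1}{36}\right) = \left(-6\right) \frac{395}{36} = - \frac{395}{6} \approx -65.833$)
$b^{3} = \left(- \frac{395}{6}\right)^{3} = - \frac{61629875}{216}$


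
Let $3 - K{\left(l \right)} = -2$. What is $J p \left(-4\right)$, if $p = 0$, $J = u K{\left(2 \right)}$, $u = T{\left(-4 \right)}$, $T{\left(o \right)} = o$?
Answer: $0$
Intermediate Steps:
$u = -4$
$K{\left(l \right)} = 5$ ($K{\left(l \right)} = 3 - -2 = 3 + 2 = 5$)
$J = -20$ ($J = \left(-4\right) 5 = -20$)
$J p \left(-4\right) = \left(-20\right) 0 \left(-4\right) = 0 \left(-4\right) = 0$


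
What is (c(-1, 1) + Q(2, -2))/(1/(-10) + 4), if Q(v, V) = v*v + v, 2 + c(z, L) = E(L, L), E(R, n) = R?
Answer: 50/39 ≈ 1.2821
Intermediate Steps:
c(z, L) = -2 + L
Q(v, V) = v + v² (Q(v, V) = v² + v = v + v²)
(c(-1, 1) + Q(2, -2))/(1/(-10) + 4) = ((-2 + 1) + 2*(1 + 2))/(1/(-10) + 4) = (-1 + 2*3)/(-⅒ + 4) = (-1 + 6)/(39/10) = 5*(10/39) = 50/39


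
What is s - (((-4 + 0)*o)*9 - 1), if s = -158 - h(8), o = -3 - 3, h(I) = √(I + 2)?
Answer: -373 - √10 ≈ -376.16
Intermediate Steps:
h(I) = √(2 + I)
o = -6
s = -158 - √10 (s = -158 - √(2 + 8) = -158 - √10 ≈ -161.16)
s - (((-4 + 0)*o)*9 - 1) = (-158 - √10) - (((-4 + 0)*(-6))*9 - 1) = (-158 - √10) - (-4*(-6)*9 - 1) = (-158 - √10) - (24*9 - 1) = (-158 - √10) - (216 - 1) = (-158 - √10) - 1*215 = (-158 - √10) - 215 = -373 - √10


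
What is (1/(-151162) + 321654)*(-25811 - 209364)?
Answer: -11434646383385725/151162 ≈ -7.5645e+10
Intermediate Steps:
(1/(-151162) + 321654)*(-25811 - 209364) = (-1/151162 + 321654)*(-235175) = (48621861947/151162)*(-235175) = -11434646383385725/151162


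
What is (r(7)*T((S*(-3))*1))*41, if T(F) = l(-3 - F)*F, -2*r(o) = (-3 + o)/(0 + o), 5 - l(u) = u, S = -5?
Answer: -28290/7 ≈ -4041.4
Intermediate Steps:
l(u) = 5 - u
r(o) = -(-3 + o)/(2*o) (r(o) = -(-3 + o)/(2*(0 + o)) = -(-3 + o)/(2*o))
T(F) = F*(8 + F) (T(F) = (5 - (-3 - F))*F = (5 + (3 + F))*F = (8 + F)*F = F*(8 + F))
(r(7)*T((S*(-3))*1))*41 = (((½)*(3 - 1*7)/7)*((-5*(-3)*1)*(8 - 5*(-3)*1)))*41 = (((½)*(⅐)*(3 - 7))*((15*1)*(8 + 15*1)))*41 = (((½)*(⅐)*(-4))*(15*(8 + 15)))*41 = -30*23/7*41 = -2/7*345*41 = -690/7*41 = -28290/7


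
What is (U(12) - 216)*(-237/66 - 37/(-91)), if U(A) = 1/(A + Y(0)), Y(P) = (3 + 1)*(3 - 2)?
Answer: 22025625/32032 ≈ 687.61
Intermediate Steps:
Y(P) = 4 (Y(P) = 4*1 = 4)
U(A) = 1/(4 + A) (U(A) = 1/(A + 4) = 1/(4 + A))
(U(12) - 216)*(-237/66 - 37/(-91)) = (1/(4 + 12) - 216)*(-237/66 - 37/(-91)) = (1/16 - 216)*(-237*1/66 - 37*(-1/91)) = (1/16 - 216)*(-79/22 + 37/91) = -3455/16*(-6375/2002) = 22025625/32032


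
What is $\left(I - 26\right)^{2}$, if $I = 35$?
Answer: $81$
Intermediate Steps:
$\left(I - 26\right)^{2} = \left(35 - 26\right)^{2} = 9^{2} = 81$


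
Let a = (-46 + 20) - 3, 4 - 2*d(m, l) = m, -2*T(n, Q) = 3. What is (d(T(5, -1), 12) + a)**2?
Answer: 11025/16 ≈ 689.06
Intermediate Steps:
T(n, Q) = -3/2 (T(n, Q) = -1/2*3 = -3/2)
d(m, l) = 2 - m/2
a = -29 (a = -26 - 3 = -29)
(d(T(5, -1), 12) + a)**2 = ((2 - 1/2*(-3/2)) - 29)**2 = ((2 + 3/4) - 29)**2 = (11/4 - 29)**2 = (-105/4)**2 = 11025/16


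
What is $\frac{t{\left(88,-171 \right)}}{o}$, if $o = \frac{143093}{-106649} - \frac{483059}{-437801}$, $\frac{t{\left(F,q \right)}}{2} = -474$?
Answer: $\frac{7377184138142}{1854749867} \approx 3977.5$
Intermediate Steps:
$t{\left(F,q \right)} = -948$ ($t{\left(F,q \right)} = 2 \left(-474\right) = -948$)
$o = - \frac{11128499202}{46691038849}$ ($o = 143093 \left(- \frac{1}{106649}\right) - - \frac{483059}{437801} = - \frac{143093}{106649} + \frac{483059}{437801} = - \frac{11128499202}{46691038849} \approx -0.23834$)
$\frac{t{\left(88,-171 \right)}}{o} = - \frac{948}{- \frac{11128499202}{46691038849}} = \left(-948\right) \left(- \frac{46691038849}{11128499202}\right) = \frac{7377184138142}{1854749867}$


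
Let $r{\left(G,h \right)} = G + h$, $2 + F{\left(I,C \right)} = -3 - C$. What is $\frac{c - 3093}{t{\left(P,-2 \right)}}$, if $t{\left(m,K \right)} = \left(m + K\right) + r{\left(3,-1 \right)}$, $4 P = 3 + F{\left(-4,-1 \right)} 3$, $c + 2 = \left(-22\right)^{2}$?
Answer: $\frac{10444}{9} \approx 1160.4$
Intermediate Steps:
$c = 482$ ($c = -2 + \left(-22\right)^{2} = -2 + 484 = 482$)
$F{\left(I,C \right)} = -5 - C$ ($F{\left(I,C \right)} = -2 - \left(3 + C\right) = -5 - C$)
$P = - \frac{9}{4}$ ($P = \frac{3 + \left(-5 - -1\right) 3}{4} = \frac{3 + \left(-5 + 1\right) 3}{4} = \frac{3 - 12}{4} = \frac{1}{4} \left(-9\right) = - \frac{9}{4} \approx -2.25$)
$t{\left(m,K \right)} = 2 + K + m$ ($t{\left(m,K \right)} = \left(m + K\right) + \left(3 - 1\right) = \left(K + m\right) + 2 = 2 + K + m$)
$\frac{c - 3093}{t{\left(P,-2 \right)}} = \frac{482 - 3093}{2 - 2 - \frac{9}{4}} = - \frac{2611}{- \frac{9}{4}} = \left(-2611\right) \left(- \frac{4}{9}\right) = \frac{10444}{9}$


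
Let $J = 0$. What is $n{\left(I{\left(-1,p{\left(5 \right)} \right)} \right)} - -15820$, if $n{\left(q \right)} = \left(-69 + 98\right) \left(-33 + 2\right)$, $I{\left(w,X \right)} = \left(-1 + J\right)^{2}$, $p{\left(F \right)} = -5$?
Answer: $14921$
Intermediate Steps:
$I{\left(w,X \right)} = 1$ ($I{\left(w,X \right)} = \left(-1 + 0\right)^{2} = \left(-1\right)^{2} = 1$)
$n{\left(q \right)} = -899$ ($n{\left(q \right)} = 29 \left(-31\right) = -899$)
$n{\left(I{\left(-1,p{\left(5 \right)} \right)} \right)} - -15820 = -899 - -15820 = -899 + 15820 = 14921$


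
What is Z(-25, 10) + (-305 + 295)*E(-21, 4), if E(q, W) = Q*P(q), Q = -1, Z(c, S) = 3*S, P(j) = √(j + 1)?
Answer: 30 + 20*I*√5 ≈ 30.0 + 44.721*I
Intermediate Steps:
P(j) = √(1 + j)
E(q, W) = -√(1 + q)
Z(-25, 10) + (-305 + 295)*E(-21, 4) = 3*10 + (-305 + 295)*(-√(1 - 21)) = 30 - (-10)*√(-20) = 30 - (-10)*2*I*√5 = 30 - (-20)*I*√5 = 30 + 20*I*√5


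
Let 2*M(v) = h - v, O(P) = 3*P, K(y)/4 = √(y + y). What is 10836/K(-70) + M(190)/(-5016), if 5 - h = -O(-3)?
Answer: 97/5016 - 387*I*√35/10 ≈ 0.019338 - 228.95*I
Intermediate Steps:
K(y) = 4*√2*√y (K(y) = 4*√(y + y) = 4*√(2*y) = 4*(√2*√y) = 4*√2*√y)
h = -4 (h = 5 - (-1)*3*(-3) = 5 - (-1)*(-9) = 5 - 1*9 = 5 - 9 = -4)
M(v) = -2 - v/2 (M(v) = (-4 - v)/2 = -2 - v/2)
10836/K(-70) + M(190)/(-5016) = 10836/((4*√2*√(-70))) + (-2 - ½*190)/(-5016) = 10836/((4*√2*(I*√70))) + (-2 - 95)*(-1/5016) = 10836/((8*I*√35)) - 97*(-1/5016) = 10836*(-I*√35/280) + 97/5016 = -387*I*√35/10 + 97/5016 = 97/5016 - 387*I*√35/10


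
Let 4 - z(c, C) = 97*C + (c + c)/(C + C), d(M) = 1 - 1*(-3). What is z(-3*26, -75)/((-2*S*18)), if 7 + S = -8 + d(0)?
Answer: 181949/9900 ≈ 18.379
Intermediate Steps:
d(M) = 4 (d(M) = 1 + 3 = 4)
S = -11 (S = -7 + (-8 + 4) = -7 - 4 = -11)
z(c, C) = 4 - 97*C - c/C (z(c, C) = 4 - (97*C + (c + c)/(C + C)) = 4 - (97*C + (2*c)/((2*C))) = 4 - (97*C + (2*c)*(1/(2*C))) = 4 - (97*C + c/C) = 4 + (-97*C - c/C) = 4 - 97*C - c/C)
z(-3*26, -75)/((-2*S*18)) = (4 - 97*(-75) - 1*(-3*26)/(-75))/((-2*(-11)*18)) = (4 + 7275 - 1*(-78)*(-1/75))/((22*18)) = (4 + 7275 - 26/25)/396 = (181949/25)*(1/396) = 181949/9900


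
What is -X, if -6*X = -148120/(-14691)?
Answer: 74060/44073 ≈ 1.6804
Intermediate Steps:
X = -74060/44073 (X = -(-35)*4232/(-14691)/6 = -(-35)*4232*(-1/14691)/6 = -(-35)*(-4232)/(6*14691) = -1/6*148120/14691 = -74060/44073 ≈ -1.6804)
-X = -1*(-74060/44073) = 74060/44073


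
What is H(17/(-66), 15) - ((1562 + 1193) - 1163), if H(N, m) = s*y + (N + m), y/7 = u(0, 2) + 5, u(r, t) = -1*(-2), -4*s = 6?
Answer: -54475/33 ≈ -1650.8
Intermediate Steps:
s = -3/2 (s = -¼*6 = -3/2 ≈ -1.5000)
u(r, t) = 2
y = 49 (y = 7*(2 + 5) = 7*7 = 49)
H(N, m) = -147/2 + N + m (H(N, m) = -3/2*49 + (N + m) = -147/2 + (N + m) = -147/2 + N + m)
H(17/(-66), 15) - ((1562 + 1193) - 1163) = (-147/2 + 17/(-66) + 15) - ((1562 + 1193) - 1163) = (-147/2 + 17*(-1/66) + 15) - (2755 - 1163) = (-147/2 - 17/66 + 15) - 1*1592 = -1939/33 - 1592 = -54475/33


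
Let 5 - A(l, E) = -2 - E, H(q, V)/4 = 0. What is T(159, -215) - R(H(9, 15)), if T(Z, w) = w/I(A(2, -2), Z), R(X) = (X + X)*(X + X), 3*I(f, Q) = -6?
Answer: 215/2 ≈ 107.50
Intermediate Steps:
H(q, V) = 0 (H(q, V) = 4*0 = 0)
A(l, E) = 7 + E (A(l, E) = 5 - (-2 - E) = 5 + (2 + E) = 7 + E)
I(f, Q) = -2 (I(f, Q) = (⅓)*(-6) = -2)
R(X) = 4*X² (R(X) = (2*X)*(2*X) = 4*X²)
T(Z, w) = -w/2 (T(Z, w) = w/(-2) = w*(-½) = -w/2)
T(159, -215) - R(H(9, 15)) = -½*(-215) - 4*0² = 215/2 - 4*0 = 215/2 - 1*0 = 215/2 + 0 = 215/2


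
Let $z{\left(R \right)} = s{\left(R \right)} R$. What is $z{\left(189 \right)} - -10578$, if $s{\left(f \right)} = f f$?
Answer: $6761847$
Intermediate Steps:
$s{\left(f \right)} = f^{2}$
$z{\left(R \right)} = R^{3}$ ($z{\left(R \right)} = R^{2} R = R^{3}$)
$z{\left(189 \right)} - -10578 = 189^{3} - -10578 = 6751269 + 10578 = 6761847$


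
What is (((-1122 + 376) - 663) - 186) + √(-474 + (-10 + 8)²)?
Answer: -1595 + I*√470 ≈ -1595.0 + 21.679*I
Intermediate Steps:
(((-1122 + 376) - 663) - 186) + √(-474 + (-10 + 8)²) = ((-746 - 663) - 186) + √(-474 + (-2)²) = (-1409 - 186) + √(-474 + 4) = -1595 + √(-470) = -1595 + I*√470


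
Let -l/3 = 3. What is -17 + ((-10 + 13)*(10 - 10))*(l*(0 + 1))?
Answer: -17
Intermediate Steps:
l = -9 (l = -3*3 = -9)
-17 + ((-10 + 13)*(10 - 10))*(l*(0 + 1)) = -17 + ((-10 + 13)*(10 - 10))*(-9*(0 + 1)) = -17 + (3*0)*(-9*1) = -17 + 0*(-9) = -17 + 0 = -17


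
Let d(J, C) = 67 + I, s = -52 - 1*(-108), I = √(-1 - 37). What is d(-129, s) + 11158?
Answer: 11225 + I*√38 ≈ 11225.0 + 6.1644*I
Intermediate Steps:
I = I*√38 (I = √(-38) = I*√38 ≈ 6.1644*I)
s = 56 (s = -52 + 108 = 56)
d(J, C) = 67 + I*√38
d(-129, s) + 11158 = (67 + I*√38) + 11158 = 11225 + I*√38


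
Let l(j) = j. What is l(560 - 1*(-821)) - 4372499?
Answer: -4371118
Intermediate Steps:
l(560 - 1*(-821)) - 4372499 = (560 - 1*(-821)) - 4372499 = (560 + 821) - 4372499 = 1381 - 4372499 = -4371118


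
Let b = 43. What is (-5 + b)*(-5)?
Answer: -190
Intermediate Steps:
(-5 + b)*(-5) = (-5 + 43)*(-5) = 38*(-5) = -190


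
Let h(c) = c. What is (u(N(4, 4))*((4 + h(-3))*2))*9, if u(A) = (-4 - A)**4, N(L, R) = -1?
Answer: 1458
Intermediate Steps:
(u(N(4, 4))*((4 + h(-3))*2))*9 = ((4 - 1)**4*((4 - 3)*2))*9 = (3**4*(1*2))*9 = (81*2)*9 = 162*9 = 1458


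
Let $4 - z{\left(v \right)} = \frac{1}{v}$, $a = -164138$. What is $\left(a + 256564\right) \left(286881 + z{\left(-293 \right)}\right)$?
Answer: $\frac{7769080564356}{293} \approx 2.6516 \cdot 10^{10}$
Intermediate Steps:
$z{\left(v \right)} = 4 - \frac{1}{v}$
$\left(a + 256564\right) \left(286881 + z{\left(-293 \right)}\right) = \left(-164138 + 256564\right) \left(286881 + \left(4 - \frac{1}{-293}\right)\right) = 92426 \left(286881 + \left(4 - - \frac{1}{293}\right)\right) = 92426 \left(286881 + \left(4 + \frac{1}{293}\right)\right) = 92426 \left(286881 + \frac{1173}{293}\right) = 92426 \cdot \frac{84057306}{293} = \frac{7769080564356}{293}$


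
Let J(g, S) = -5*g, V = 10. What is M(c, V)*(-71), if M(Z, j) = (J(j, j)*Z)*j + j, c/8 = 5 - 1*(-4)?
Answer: 2555290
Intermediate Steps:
c = 72 (c = 8*(5 - 1*(-4)) = 8*(5 + 4) = 8*9 = 72)
M(Z, j) = j - 5*Z*j² (M(Z, j) = ((-5*j)*Z)*j + j = (-5*Z*j)*j + j = -5*Z*j² + j = j - 5*Z*j²)
M(c, V)*(-71) = (10*(1 - 5*72*10))*(-71) = (10*(1 - 3600))*(-71) = (10*(-3599))*(-71) = -35990*(-71) = 2555290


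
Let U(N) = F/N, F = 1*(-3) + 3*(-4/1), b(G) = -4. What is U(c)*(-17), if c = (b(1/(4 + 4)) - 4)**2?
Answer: 255/64 ≈ 3.9844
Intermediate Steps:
c = 64 (c = (-4 - 4)**2 = (-8)**2 = 64)
F = -15 (F = -3 + 3*(-4*1) = -3 + 3*(-4) = -3 - 12 = -15)
U(N) = -15/N
U(c)*(-17) = -15/64*(-17) = 255/64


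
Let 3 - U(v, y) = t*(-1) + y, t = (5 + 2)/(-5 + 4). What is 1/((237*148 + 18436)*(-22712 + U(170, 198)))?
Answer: -1/1226173968 ≈ -8.1554e-10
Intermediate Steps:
t = -7 (t = 7/(-1) = 7*(-1) = -7)
U(v, y) = -4 - y (U(v, y) = 3 - (-7*(-1) + y) = 3 - (7 + y) = 3 + (-7 - y) = -4 - y)
1/((237*148 + 18436)*(-22712 + U(170, 198))) = 1/((237*148 + 18436)*(-22712 + (-4 - 1*198))) = 1/((35076 + 18436)*(-22712 + (-4 - 198))) = 1/(53512*(-22712 - 202)) = 1/(53512*(-22914)) = 1/(-1226173968) = -1/1226173968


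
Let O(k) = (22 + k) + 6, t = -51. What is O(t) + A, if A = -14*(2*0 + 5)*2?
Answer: -163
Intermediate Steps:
O(k) = 28 + k
A = -140 (A = -14*(0 + 5)*2 = -14*5*2 = -70*2 = -140)
O(t) + A = (28 - 51) - 140 = -23 - 140 = -163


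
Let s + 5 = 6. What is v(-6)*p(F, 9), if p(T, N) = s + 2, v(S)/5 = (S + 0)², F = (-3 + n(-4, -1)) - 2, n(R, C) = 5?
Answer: 540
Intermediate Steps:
F = 0 (F = (-3 + 5) - 2 = 2 - 2 = 0)
s = 1 (s = -5 + 6 = 1)
v(S) = 5*S² (v(S) = 5*(S + 0)² = 5*S²)
p(T, N) = 3 (p(T, N) = 1 + 2 = 3)
v(-6)*p(F, 9) = (5*(-6)²)*3 = (5*36)*3 = 180*3 = 540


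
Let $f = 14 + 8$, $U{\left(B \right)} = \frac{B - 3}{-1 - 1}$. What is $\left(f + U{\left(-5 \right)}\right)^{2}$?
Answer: $676$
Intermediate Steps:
$U{\left(B \right)} = \frac{3}{2} - \frac{B}{2}$ ($U{\left(B \right)} = \frac{-3 + B}{-2} = \left(-3 + B\right) \left(- \frac{1}{2}\right) = \frac{3}{2} - \frac{B}{2}$)
$f = 22$
$\left(f + U{\left(-5 \right)}\right)^{2} = \left(22 + \left(\frac{3}{2} - - \frac{5}{2}\right)\right)^{2} = \left(22 + \left(\frac{3}{2} + \frac{5}{2}\right)\right)^{2} = \left(22 + 4\right)^{2} = 26^{2} = 676$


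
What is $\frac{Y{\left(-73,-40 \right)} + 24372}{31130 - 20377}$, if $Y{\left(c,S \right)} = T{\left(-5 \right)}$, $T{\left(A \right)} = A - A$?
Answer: $\frac{24372}{10753} \approx 2.2665$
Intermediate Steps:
$T{\left(A \right)} = 0$
$Y{\left(c,S \right)} = 0$
$\frac{Y{\left(-73,-40 \right)} + 24372}{31130 - 20377} = \frac{0 + 24372}{31130 - 20377} = \frac{24372}{10753}$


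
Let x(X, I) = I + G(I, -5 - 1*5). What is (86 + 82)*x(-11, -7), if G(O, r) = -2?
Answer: -1512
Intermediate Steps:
x(X, I) = -2 + I (x(X, I) = I - 2 = -2 + I)
(86 + 82)*x(-11, -7) = (86 + 82)*(-2 - 7) = 168*(-9) = -1512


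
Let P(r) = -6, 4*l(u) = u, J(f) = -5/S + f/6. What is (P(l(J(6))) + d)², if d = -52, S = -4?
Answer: 3364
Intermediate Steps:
J(f) = 5/4 + f/6 (J(f) = -5/(-4) + f/6 = -5*(-¼) + f*(⅙) = 5/4 + f/6)
l(u) = u/4
(P(l(J(6))) + d)² = (-6 - 52)² = (-58)² = 3364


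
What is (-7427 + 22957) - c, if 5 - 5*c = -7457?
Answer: 70188/5 ≈ 14038.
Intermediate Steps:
c = 7462/5 (c = 1 - 1/5*(-7457) = 1 + 7457/5 = 7462/5 ≈ 1492.4)
(-7427 + 22957) - c = (-7427 + 22957) - 1*7462/5 = 15530 - 7462/5 = 70188/5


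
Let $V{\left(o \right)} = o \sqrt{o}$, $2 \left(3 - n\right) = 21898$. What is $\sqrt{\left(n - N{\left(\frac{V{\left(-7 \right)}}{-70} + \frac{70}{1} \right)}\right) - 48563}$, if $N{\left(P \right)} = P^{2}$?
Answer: $\frac{\sqrt{-6440893 - 1400 i \sqrt{7}}}{10} \approx 0.072975 - 253.79 i$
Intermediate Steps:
$n = -10946$ ($n = 3 - 10949 = -10946$)
$V{\left(o \right)} = o^{\frac{3}{2}}$
$\sqrt{\left(n - N{\left(\frac{V{\left(-7 \right)}}{-70} + \frac{70}{1} \right)}\right) - 48563} = \sqrt{\left(-10946 - \left(\frac{\left(-7\right)^{\frac{3}{2}}}{-70} + \frac{70}{1}\right)^{2}\right) - 48563} = \sqrt{\left(-10946 - \left(- 7 i \sqrt{7} \left(- \frac{1}{70}\right) + 70 \cdot 1\right)^{2}\right) - 48563} = \sqrt{\left(-10946 - \left(\frac{i \sqrt{7}}{10} + 70\right)^{2}\right) - 48563} = \sqrt{\left(-10946 - \left(70 + \frac{i \sqrt{7}}{10}\right)^{2}\right) - 48563} = \sqrt{-59509 - \left(70 + \frac{i \sqrt{7}}{10}\right)^{2}}$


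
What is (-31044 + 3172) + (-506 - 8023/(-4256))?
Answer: -120768745/4256 ≈ -28376.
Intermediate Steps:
(-31044 + 3172) + (-506 - 8023/(-4256)) = -27872 + (-506 - 8023*(-1/4256)) = -27872 + (-506 + 8023/4256) = -27872 - 2145513/4256 = -120768745/4256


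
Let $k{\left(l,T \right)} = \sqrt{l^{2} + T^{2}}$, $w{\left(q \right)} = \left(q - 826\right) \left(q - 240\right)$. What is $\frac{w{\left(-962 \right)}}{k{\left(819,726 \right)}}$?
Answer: $\frac{716392 \sqrt{133093}}{133093} \approx 1963.7$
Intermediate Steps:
$w{\left(q \right)} = \left(-826 + q\right) \left(-240 + q\right)$
$k{\left(l,T \right)} = \sqrt{T^{2} + l^{2}}$
$\frac{w{\left(-962 \right)}}{k{\left(819,726 \right)}} = \frac{198240 + \left(-962\right)^{2} - -1025492}{\sqrt{726^{2} + 819^{2}}} = \frac{198240 + 925444 + 1025492}{\sqrt{527076 + 670761}} = \frac{2149176}{\sqrt{1197837}} = \frac{2149176}{3 \sqrt{133093}} = 2149176 \frac{\sqrt{133093}}{399279} = \frac{716392 \sqrt{133093}}{133093}$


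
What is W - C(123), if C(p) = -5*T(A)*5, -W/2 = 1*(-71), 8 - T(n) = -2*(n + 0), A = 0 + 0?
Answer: 342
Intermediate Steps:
A = 0
T(n) = 8 + 2*n (T(n) = 8 - (-2)*(n + 0) = 8 - (-2)*n = 8 + 2*n)
W = 142 (W = -2*(-71) = 142)
C(p) = -200 (C(p) = -5*(8 + 2*0)*5 = -5*(8 + 0)*5 = -5*8*5 = -40*5 = -200)
W - C(123) = 142 - 1*(-200) = 142 + 200 = 342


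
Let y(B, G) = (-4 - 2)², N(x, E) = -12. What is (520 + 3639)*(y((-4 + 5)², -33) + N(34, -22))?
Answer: 99816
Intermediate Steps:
y(B, G) = 36 (y(B, G) = (-6)² = 36)
(520 + 3639)*(y((-4 + 5)², -33) + N(34, -22)) = (520 + 3639)*(36 - 12) = 4159*24 = 99816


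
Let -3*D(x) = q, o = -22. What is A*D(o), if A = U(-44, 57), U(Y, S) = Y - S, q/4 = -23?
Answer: -9292/3 ≈ -3097.3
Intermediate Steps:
q = -92 (q = 4*(-23) = -92)
D(x) = 92/3 (D(x) = -1/3*(-92) = 92/3)
A = -101 (A = -44 - 1*57 = -44 - 57 = -101)
A*D(o) = -101*92/3 = -9292/3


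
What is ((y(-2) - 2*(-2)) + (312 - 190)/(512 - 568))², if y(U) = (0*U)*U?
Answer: 2601/784 ≈ 3.3176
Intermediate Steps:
y(U) = 0 (y(U) = 0*U = 0)
((y(-2) - 2*(-2)) + (312 - 190)/(512 - 568))² = ((0 - 2*(-2)) + (312 - 190)/(512 - 568))² = ((0 + 4) + 122/(-56))² = (4 + 122*(-1/56))² = (4 - 61/28)² = (51/28)² = 2601/784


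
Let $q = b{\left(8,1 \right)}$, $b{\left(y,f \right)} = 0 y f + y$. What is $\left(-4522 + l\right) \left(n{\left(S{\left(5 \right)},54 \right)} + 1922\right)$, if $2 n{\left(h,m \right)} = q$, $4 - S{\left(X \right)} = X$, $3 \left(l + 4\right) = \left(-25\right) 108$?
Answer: $-10450476$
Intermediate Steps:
$b{\left(y,f \right)} = y$ ($b{\left(y,f \right)} = 0 f + y = 0 + y = y$)
$l = -904$ ($l = -4 + \frac{\left(-25\right) 108}{3} = -4 + \frac{1}{3} \left(-2700\right) = -4 - 900 = -904$)
$S{\left(X \right)} = 4 - X$
$q = 8$
$n{\left(h,m \right)} = 4$ ($n{\left(h,m \right)} = \frac{1}{2} \cdot 8 = 4$)
$\left(-4522 + l\right) \left(n{\left(S{\left(5 \right)},54 \right)} + 1922\right) = \left(-4522 - 904\right) \left(4 + 1922\right) = \left(-5426\right) 1926 = -10450476$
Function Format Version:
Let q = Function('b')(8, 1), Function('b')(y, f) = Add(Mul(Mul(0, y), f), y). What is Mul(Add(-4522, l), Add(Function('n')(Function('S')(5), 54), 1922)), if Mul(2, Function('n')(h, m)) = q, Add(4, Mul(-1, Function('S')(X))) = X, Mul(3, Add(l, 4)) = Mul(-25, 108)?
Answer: -10450476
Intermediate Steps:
Function('b')(y, f) = y (Function('b')(y, f) = Add(Mul(0, f), y) = Add(0, y) = y)
l = -904 (l = Add(-4, Mul(Rational(1, 3), Mul(-25, 108))) = Add(-4, Mul(Rational(1, 3), -2700)) = Add(-4, -900) = -904)
Function('S')(X) = Add(4, Mul(-1, X))
q = 8
Function('n')(h, m) = 4 (Function('n')(h, m) = Mul(Rational(1, 2), 8) = 4)
Mul(Add(-4522, l), Add(Function('n')(Function('S')(5), 54), 1922)) = Mul(Add(-4522, -904), Add(4, 1922)) = Mul(-5426, 1926) = -10450476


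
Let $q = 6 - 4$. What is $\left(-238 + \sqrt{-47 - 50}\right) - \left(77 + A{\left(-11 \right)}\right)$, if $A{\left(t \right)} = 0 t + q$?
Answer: $-317 + i \sqrt{97} \approx -317.0 + 9.8489 i$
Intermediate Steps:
$q = 2$ ($q = 6 - 4 = 2$)
$A{\left(t \right)} = 2$ ($A{\left(t \right)} = 0 t + 2 = 0 + 2 = 2$)
$\left(-238 + \sqrt{-47 - 50}\right) - \left(77 + A{\left(-11 \right)}\right) = \left(-238 + \sqrt{-47 - 50}\right) - 79 = \left(-238 + \sqrt{-97}\right) - 79 = \left(-238 + i \sqrt{97}\right) - 79 = -317 + i \sqrt{97}$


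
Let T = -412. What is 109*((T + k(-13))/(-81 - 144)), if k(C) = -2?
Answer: 5014/25 ≈ 200.56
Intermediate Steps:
109*((T + k(-13))/(-81 - 144)) = 109*((-412 - 2)/(-81 - 144)) = 109*(-414/(-225)) = 109*(-414*(-1/225)) = 109*(46/25) = 5014/25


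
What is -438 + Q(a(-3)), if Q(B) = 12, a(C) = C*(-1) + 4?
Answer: -426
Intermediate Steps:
a(C) = 4 - C (a(C) = -C + 4 = 4 - C)
-438 + Q(a(-3)) = -438 + 12 = -426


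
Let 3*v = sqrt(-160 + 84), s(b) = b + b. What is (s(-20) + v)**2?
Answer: 14324/9 - 160*I*sqrt(19)/3 ≈ 1591.6 - 232.47*I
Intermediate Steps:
s(b) = 2*b
v = 2*I*sqrt(19)/3 (v = sqrt(-160 + 84)/3 = sqrt(-76)/3 = (2*I*sqrt(19))/3 = 2*I*sqrt(19)/3 ≈ 2.9059*I)
(s(-20) + v)**2 = (2*(-20) + 2*I*sqrt(19)/3)**2 = (-40 + 2*I*sqrt(19)/3)**2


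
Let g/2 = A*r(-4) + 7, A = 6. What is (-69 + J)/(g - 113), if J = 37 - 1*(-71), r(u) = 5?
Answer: -1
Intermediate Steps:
J = 108 (J = 37 + 71 = 108)
g = 74 (g = 2*(6*5 + 7) = 2*(30 + 7) = 2*37 = 74)
(-69 + J)/(g - 113) = (-69 + 108)/(74 - 113) = 39/(-39) = -1/39*39 = -1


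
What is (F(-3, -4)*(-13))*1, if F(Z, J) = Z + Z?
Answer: 78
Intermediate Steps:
F(Z, J) = 2*Z
(F(-3, -4)*(-13))*1 = ((2*(-3))*(-13))*1 = -6*(-13)*1 = 78*1 = 78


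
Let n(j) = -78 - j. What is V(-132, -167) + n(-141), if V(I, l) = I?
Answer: -69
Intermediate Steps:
V(-132, -167) + n(-141) = -132 + (-78 - 1*(-141)) = -132 + (-78 + 141) = -132 + 63 = -69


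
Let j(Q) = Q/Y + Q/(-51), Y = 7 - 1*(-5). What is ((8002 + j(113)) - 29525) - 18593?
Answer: -8182195/204 ≈ -40109.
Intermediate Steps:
Y = 12 (Y = 7 + 5 = 12)
j(Q) = 13*Q/204 (j(Q) = Q/12 + Q/(-51) = Q*(1/12) + Q*(-1/51) = Q/12 - Q/51 = 13*Q/204)
((8002 + j(113)) - 29525) - 18593 = ((8002 + (13/204)*113) - 29525) - 18593 = ((8002 + 1469/204) - 29525) - 18593 = (1633877/204 - 29525) - 18593 = -4389223/204 - 18593 = -8182195/204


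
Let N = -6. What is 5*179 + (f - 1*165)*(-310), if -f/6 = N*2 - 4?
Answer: 22285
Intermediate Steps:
f = 96 (f = -6*(-6*2 - 4) = -6*(-12 - 4) = -6*(-16) = 96)
5*179 + (f - 1*165)*(-310) = 5*179 + (96 - 1*165)*(-310) = 895 + (96 - 165)*(-310) = 895 - 69*(-310) = 895 + 21390 = 22285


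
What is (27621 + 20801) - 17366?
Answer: 31056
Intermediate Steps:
(27621 + 20801) - 17366 = 48422 - 17366 = 31056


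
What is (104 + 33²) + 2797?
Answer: 3990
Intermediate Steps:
(104 + 33²) + 2797 = (104 + 1089) + 2797 = 1193 + 2797 = 3990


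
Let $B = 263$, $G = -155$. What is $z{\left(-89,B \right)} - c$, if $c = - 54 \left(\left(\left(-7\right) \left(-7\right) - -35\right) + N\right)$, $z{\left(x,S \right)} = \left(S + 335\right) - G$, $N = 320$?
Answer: $22569$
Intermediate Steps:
$z{\left(x,S \right)} = 490 + S$ ($z{\left(x,S \right)} = \left(S + 335\right) - -155 = \left(335 + S\right) + 155 = 490 + S$)
$c = -21816$ ($c = - 54 \left(\left(\left(-7\right) \left(-7\right) - -35\right) + 320\right) = - 54 \left(\left(49 + 35\right) + 320\right) = - 54 \left(84 + 320\right) = \left(-54\right) 404 = -21816$)
$z{\left(-89,B \right)} - c = \left(490 + 263\right) - -21816 = 753 + 21816 = 22569$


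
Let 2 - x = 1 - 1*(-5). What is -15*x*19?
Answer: 1140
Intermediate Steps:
x = -4 (x = 2 - (1 - 1*(-5)) = 2 - (1 + 5) = 2 - 1*6 = 2 - 6 = -4)
-15*x*19 = -15*(-4)*19 = 60*19 = 1140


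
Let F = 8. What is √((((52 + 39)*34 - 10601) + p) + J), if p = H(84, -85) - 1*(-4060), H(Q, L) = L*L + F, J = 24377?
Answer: √28163 ≈ 167.82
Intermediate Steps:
H(Q, L) = 8 + L² (H(Q, L) = L*L + 8 = L² + 8 = 8 + L²)
p = 11293 (p = (8 + (-85)²) - 1*(-4060) = (8 + 7225) + 4060 = 7233 + 4060 = 11293)
√((((52 + 39)*34 - 10601) + p) + J) = √((((52 + 39)*34 - 10601) + 11293) + 24377) = √(((91*34 - 10601) + 11293) + 24377) = √(((3094 - 10601) + 11293) + 24377) = √((-7507 + 11293) + 24377) = √(3786 + 24377) = √28163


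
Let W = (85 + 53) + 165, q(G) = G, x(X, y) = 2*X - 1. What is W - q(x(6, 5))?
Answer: 292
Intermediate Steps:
x(X, y) = -1 + 2*X
W = 303 (W = 138 + 165 = 303)
W - q(x(6, 5)) = 303 - (-1 + 2*6) = 303 - (-1 + 12) = 303 - 1*11 = 303 - 11 = 292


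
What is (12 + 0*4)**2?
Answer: 144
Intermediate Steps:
(12 + 0*4)**2 = (12 + 0)**2 = 12**2 = 144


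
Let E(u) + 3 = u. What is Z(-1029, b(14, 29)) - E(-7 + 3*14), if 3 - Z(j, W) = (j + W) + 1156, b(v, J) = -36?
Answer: -120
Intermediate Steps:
E(u) = -3 + u
Z(j, W) = -1153 - W - j (Z(j, W) = 3 - ((j + W) + 1156) = 3 - ((W + j) + 1156) = 3 - (1156 + W + j) = 3 + (-1156 - W - j) = -1153 - W - j)
Z(-1029, b(14, 29)) - E(-7 + 3*14) = (-1153 - 1*(-36) - 1*(-1029)) - (-3 + (-7 + 3*14)) = (-1153 + 36 + 1029) - (-3 + (-7 + 42)) = -88 - (-3 + 35) = -88 - 1*32 = -88 - 32 = -120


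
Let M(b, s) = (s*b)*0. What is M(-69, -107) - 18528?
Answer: -18528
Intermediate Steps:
M(b, s) = 0 (M(b, s) = (b*s)*0 = 0)
M(-69, -107) - 18528 = 0 - 18528 = -18528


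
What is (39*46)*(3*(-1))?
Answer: -5382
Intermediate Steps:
(39*46)*(3*(-1)) = 1794*(-3) = -5382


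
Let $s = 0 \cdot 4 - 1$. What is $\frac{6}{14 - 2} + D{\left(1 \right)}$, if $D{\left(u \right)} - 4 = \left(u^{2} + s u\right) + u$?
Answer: $\frac{11}{2} \approx 5.5$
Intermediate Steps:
$s = -1$ ($s = 0 - 1 = -1$)
$D{\left(u \right)} = 4 + u^{2}$ ($D{\left(u \right)} = 4 + \left(\left(u^{2} - u\right) + u\right) = 4 + u^{2}$)
$\frac{6}{14 - 2} + D{\left(1 \right)} = \frac{6}{14 - 2} + \left(4 + 1^{2}\right) = \frac{6}{12} + \left(4 + 1\right) = 6 \cdot \frac{1}{12} + 5 = \frac{1}{2} + 5 = \frac{11}{2}$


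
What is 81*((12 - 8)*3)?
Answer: 972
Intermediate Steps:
81*((12 - 8)*3) = 81*(4*3) = 81*12 = 972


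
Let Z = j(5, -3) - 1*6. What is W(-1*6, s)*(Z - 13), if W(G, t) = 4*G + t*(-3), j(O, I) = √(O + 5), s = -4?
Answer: 228 - 12*√10 ≈ 190.05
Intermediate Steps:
j(O, I) = √(5 + O)
W(G, t) = -3*t + 4*G (W(G, t) = 4*G - 3*t = -3*t + 4*G)
Z = -6 + √10 (Z = √(5 + 5) - 1*6 = √10 - 6 = -6 + √10 ≈ -2.8377)
W(-1*6, s)*(Z - 13) = (-3*(-4) + 4*(-1*6))*((-6 + √10) - 13) = (12 + 4*(-6))*(-19 + √10) = (12 - 24)*(-19 + √10) = -12*(-19 + √10) = 228 - 12*√10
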